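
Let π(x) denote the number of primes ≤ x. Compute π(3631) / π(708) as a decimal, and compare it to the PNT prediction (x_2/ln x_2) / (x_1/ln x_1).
π(3631)/π(708) = 508/126 ≈ 4.0317;  PNT prediction ≈ 4.1057.

π(708) = 126 and π(3631) = 508, so π(3631)/π(708) ≈ 4.0317. The PNT-predicted ratio is (3631/ln(3631)) / (708/ln(708)) ≈ 4.1057. The two agree to within a few percent, as expected.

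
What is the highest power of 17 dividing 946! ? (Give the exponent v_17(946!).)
v_17(946!) = 58

Legendre's formula: v_p(n!) = Σ_{k ≥ 1} ⌊n / p^k⌋. For p = 17, n = 946, the terms are:
  ⌊946/17^1⌋ = ⌊946/17⌋ = 55
  ⌊946/17^2⌋ = ⌊946/289⌋ = 3
(the next term ⌊946/17^3⌋ = 0, terminating the sum). Summing: v_17(946!) = 55 + 3 = 58.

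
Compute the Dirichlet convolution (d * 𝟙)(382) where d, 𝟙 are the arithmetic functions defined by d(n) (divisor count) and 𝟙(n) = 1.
(d * 𝟙)(382) = 9

Divisors of 382: [1, 2, 191, 382]. For each d | 382:
  d = 1: d(1) · 𝟙(382/1) = 1 · 1 = 1
  d = 2: d(2) · 𝟙(382/2) = 2 · 1 = 2
  d = 191: d(191) · 𝟙(382/191) = 2 · 1 = 2
  d = 382: d(382) · 𝟙(382/382) = 4 · 1 = 4
Summing: (d * 𝟙)(382) = 1 + 2 + 2 + 4 = 9.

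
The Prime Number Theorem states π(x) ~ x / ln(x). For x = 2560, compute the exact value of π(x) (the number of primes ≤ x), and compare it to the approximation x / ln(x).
π(2560) = 375;  x/ln(x) ≈ 326.21;  relative error ≈ 13.01%.

Directly count primes up to 2560: π(2560) = 375. The PNT approximation gives 2560/ln(2560) ≈ 2560/7.84776 ≈ 326.21. Relative error (π(x) − x/ln(x)) / π(x) ≈ 13.01%; the approximation is known to undercount slightly (Li(x) is a better estimate).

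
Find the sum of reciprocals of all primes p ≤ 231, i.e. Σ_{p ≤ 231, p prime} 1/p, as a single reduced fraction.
Σ 1/p = 37527519788898476695193360507423991967783840502510585362878348092116031948860199524739442233/19078266889580195013601891820992757757219839668357012055907516904309700014933909014729740190

π(231) = 50, so the primes ≤ 231 are [2, 3, 5, 7, 11, 13, 17, 19, 23, 29, 31, 37, 41, 43, 47, 53, 59, 61, 67, 71, 73, 79, 83, 89, 97, 101, 103, 107, 109, 113, 127, 131, 137, 139, 149, 151, 157, 163, 167, 173, 179, 181, 191, 193, 197, 199, 211, 223, 227, 229]. Summing 1/p over these primes: 37527519788898476695193360507423991967783840502510585362878348092116031948860199524739442233/19078266889580195013601891820992757757219839668357012055907516904309700014933909014729740190 ≈ 1.9670. Mertens estimate ln ln(231) + 0.2615 ≈ 1.9557.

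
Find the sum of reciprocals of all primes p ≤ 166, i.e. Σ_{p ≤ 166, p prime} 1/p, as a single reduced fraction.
Σ 1/p = 10988187442690106858194788089546541159451476081371138484805233167/5766152219975951659023630035336134306565384015606066319856068810

π(166) = 38, so the primes ≤ 166 are [2, 3, 5, 7, 11, 13, 17, 19, 23, 29, 31, 37, 41, 43, 47, 53, 59, 61, 67, 71, 73, 79, 83, 89, 97, 101, 103, 107, 109, 113, 127, 131, 137, 139, 149, 151, 157, 163]. Summing 1/p over these primes: 10988187442690106858194788089546541159451476081371138484805233167/5766152219975951659023630035336134306565384015606066319856068810 ≈ 1.9056. Mertens estimate ln ln(166) + 0.2615 ≈ 1.8931.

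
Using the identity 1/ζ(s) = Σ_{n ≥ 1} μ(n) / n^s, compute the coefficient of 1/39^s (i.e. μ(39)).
μ(39) = 1

Factor n = 39 = 3 · 13. μ(n) = 0 if any exponent ≥ 2 (not squarefree); otherwise μ(n) = (−1)^{ω(n)} where ω(n) is the number of distinct prime factors. Applying: μ(39) = 1.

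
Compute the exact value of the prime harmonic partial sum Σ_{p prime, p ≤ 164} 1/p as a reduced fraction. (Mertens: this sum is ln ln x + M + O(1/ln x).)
Σ 1/p = 10988187442690106858194788089546541159451476081371138484805233167/5766152219975951659023630035336134306565384015606066319856068810

π(164) = 38, so the primes ≤ 164 are [2, 3, 5, 7, 11, 13, 17, 19, 23, 29, 31, 37, 41, 43, 47, 53, 59, 61, 67, 71, 73, 79, 83, 89, 97, 101, 103, 107, 109, 113, 127, 131, 137, 139, 149, 151, 157, 163]. Summing 1/p over these primes: 10988187442690106858194788089546541159451476081371138484805233167/5766152219975951659023630035336134306565384015606066319856068810 ≈ 1.9056. Mertens estimate ln ln(164) + 0.2615 ≈ 1.8907.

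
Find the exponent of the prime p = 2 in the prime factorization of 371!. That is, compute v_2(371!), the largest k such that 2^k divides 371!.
v_2(371!) = 365

Legendre's formula: v_p(n!) = Σ_{k ≥ 1} ⌊n / p^k⌋. For p = 2, n = 371, the terms are:
  ⌊371/2^1⌋ = ⌊371/2⌋ = 185
  ⌊371/2^2⌋ = ⌊371/4⌋ = 92
  ⌊371/2^3⌋ = ⌊371/8⌋ = 46
  ⌊371/2^4⌋ = ⌊371/16⌋ = 23
  ⌊371/2^5⌋ = ⌊371/32⌋ = 11
  ⌊371/2^6⌋ = ⌊371/64⌋ = 5
  ⌊371/2^7⌋ = ⌊371/128⌋ = 2
  ⌊371/2^8⌋ = ⌊371/256⌋ = 1
(the next term ⌊371/2^9⌋ = 0, terminating the sum). Summing: v_2(371!) = 185 + 92 + 46 + 23 + 11 + 5 + 2 + 1 = 365.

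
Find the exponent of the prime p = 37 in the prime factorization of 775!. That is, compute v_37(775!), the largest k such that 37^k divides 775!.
v_37(775!) = 20

Legendre's formula: v_p(n!) = Σ_{k ≥ 1} ⌊n / p^k⌋. For p = 37, n = 775, the terms are:
  ⌊775/37^1⌋ = ⌊775/37⌋ = 20
(the next term ⌊775/37^2⌋ = 0, terminating the sum). Summing: v_37(775!) = 20 = 20.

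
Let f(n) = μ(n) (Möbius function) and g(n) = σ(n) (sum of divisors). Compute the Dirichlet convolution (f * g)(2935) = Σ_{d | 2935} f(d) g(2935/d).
(μ * σ)(2935) = 2935

Divisors of 2935: [1, 5, 587, 2935]. For each d | 2935:
  d = 1: μ(1) · σ(2935/1) = 1 · 3528 = 3528
  d = 5: μ(5) · σ(2935/5) = -1 · 588 = -588
  d = 587: μ(587) · σ(2935/587) = -1 · 6 = -6
  d = 2935: μ(2935) · σ(2935/2935) = 1 · 1 = 1
Summing: (μ * σ)(2935) = 3528 + -588 + -6 + 1 = 2935.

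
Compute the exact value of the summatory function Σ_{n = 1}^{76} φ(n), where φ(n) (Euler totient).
Σ_{n ≤ 76} φ(n) = 1772

Compute φ(n) for each 1 ≤ n ≤ 76: φ(1) = 1, φ(2) = 1, φ(3) = 2, φ(4) = 2, φ(5) = 4, φ(6) = 2, φ(7) = 6, φ(8) = 4, φ(9) = 6, φ(10) = 4, φ(11) = 10, φ(12) = 4, φ(13) = 12, φ(14) = 6, φ(15) = 8, φ(16) = 8, φ(17) = 16, φ(18) = 6, φ(19) = 18, φ(20) = 8, φ(21) = 12, φ(22) = 10, φ(23) = 22, φ(24) = 8, φ(25) = 20, φ(26) = 12, φ(27) = 18, φ(28) = 12, φ(29) = 28, φ(30) = 8, φ(31) = 30, φ(32) = 16, φ(33) = 20, φ(34) = 16, φ(35) = 24, φ(36) = 12, φ(37) = 36, φ(38) = 18, φ(39) = 24, φ(40) = 16, φ(41) = 40, φ(42) = 12, φ(43) = 42, φ(44) = 20, φ(45) = 24, φ(46) = 22, φ(47) = 46, φ(48) = 16, φ(49) = 42, φ(50) = 20, φ(51) = 32, φ(52) = 24, φ(53) = 52, φ(54) = 18, φ(55) = 40, φ(56) = 24, φ(57) = 36, φ(58) = 28, φ(59) = 58, φ(60) = 16, φ(61) = 60, φ(62) = 30, φ(63) = 36, φ(64) = 32, φ(65) = 48, φ(66) = 20, φ(67) = 66, φ(68) = 32, φ(69) = 44, φ(70) = 24, φ(71) = 70, φ(72) = 24, φ(73) = 72, φ(74) = 36, φ(75) = 40, φ(76) = 36. Summing all 76 values: 1772. (Average order: Σ_{n ≤ x} φ(n) ~ (3/π²) x². For x = 76, (3/π²)·76² ≈ 1755.69.)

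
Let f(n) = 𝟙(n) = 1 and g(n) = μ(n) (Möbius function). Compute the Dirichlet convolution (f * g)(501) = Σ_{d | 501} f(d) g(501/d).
(𝟙 * μ)(501) = 0

Divisors of 501: [1, 3, 167, 501]. For each d | 501:
  d = 1: 𝟙(1) · μ(501/1) = 1 · 1 = 1
  d = 3: 𝟙(3) · μ(501/3) = 1 · -1 = -1
  d = 167: 𝟙(167) · μ(501/167) = 1 · -1 = -1
  d = 501: 𝟙(501) · μ(501/501) = 1 · 1 = 1
Summing: (𝟙 * μ)(501) = 1 + -1 + -1 + 1 = 0.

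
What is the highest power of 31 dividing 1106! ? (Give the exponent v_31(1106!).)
v_31(1106!) = 36

Legendre's formula: v_p(n!) = Σ_{k ≥ 1} ⌊n / p^k⌋. For p = 31, n = 1106, the terms are:
  ⌊1106/31^1⌋ = ⌊1106/31⌋ = 35
  ⌊1106/31^2⌋ = ⌊1106/961⌋ = 1
(the next term ⌊1106/31^3⌋ = 0, terminating the sum). Summing: v_31(1106!) = 35 + 1 = 36.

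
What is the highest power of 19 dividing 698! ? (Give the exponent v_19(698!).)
v_19(698!) = 37

Legendre's formula: v_p(n!) = Σ_{k ≥ 1} ⌊n / p^k⌋. For p = 19, n = 698, the terms are:
  ⌊698/19^1⌋ = ⌊698/19⌋ = 36
  ⌊698/19^2⌋ = ⌊698/361⌋ = 1
(the next term ⌊698/19^3⌋ = 0, terminating the sum). Summing: v_19(698!) = 36 + 1 = 37.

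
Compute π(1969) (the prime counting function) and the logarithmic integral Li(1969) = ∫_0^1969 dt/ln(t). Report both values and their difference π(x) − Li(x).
π(1969) = 297;  Li(1969) ≈ 310.73;  π(x) − Li(x) ≈ -13.73.

Direct count of primes ≤ 1969 gives π(1969) = 297. Numerical evaluation of the logarithmic integral gives Li(1969) ≈ 310.73. The difference π(x) − Li(x) ≈ -13.73 is typically negative for small/moderate x (Li(x) overestimates), though Littlewood's theorem shows this sign changes infinitely often.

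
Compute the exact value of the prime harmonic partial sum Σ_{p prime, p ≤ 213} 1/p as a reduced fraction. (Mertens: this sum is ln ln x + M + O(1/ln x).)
Σ 1/p = 3215488142498485484492183158345029261034221047849345857469577412562094716564064084247/1645783550795210387735581011435590727981167322669649249414629852197255934130751870910

π(213) = 47, so the primes ≤ 213 are [2, 3, 5, 7, 11, 13, 17, 19, 23, 29, 31, 37, 41, 43, 47, 53, 59, 61, 67, 71, 73, 79, 83, 89, 97, 101, 103, 107, 109, 113, 127, 131, 137, 139, 149, 151, 157, 163, 167, 173, 179, 181, 191, 193, 197, 199, 211]. Summing 1/p over these primes: 3215488142498485484492183158345029261034221047849345857469577412562094716564064084247/1645783550795210387735581011435590727981167322669649249414629852197255934130751870910 ≈ 1.9538. Mertens estimate ln ln(213) + 0.2615 ≈ 1.9407.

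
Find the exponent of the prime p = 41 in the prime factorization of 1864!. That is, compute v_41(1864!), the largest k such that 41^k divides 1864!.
v_41(1864!) = 46

Legendre's formula: v_p(n!) = Σ_{k ≥ 1} ⌊n / p^k⌋. For p = 41, n = 1864, the terms are:
  ⌊1864/41^1⌋ = ⌊1864/41⌋ = 45
  ⌊1864/41^2⌋ = ⌊1864/1681⌋ = 1
(the next term ⌊1864/41^3⌋ = 0, terminating the sum). Summing: v_41(1864!) = 45 + 1 = 46.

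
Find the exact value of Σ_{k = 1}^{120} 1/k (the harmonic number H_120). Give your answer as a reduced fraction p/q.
H_120 = 18661952910524692834612799443020757786224277983797/3475956553913558034594585593659201286533187398464

Direct summation: H_120 = 1 + 1/2 + ... + 1/120. The least common denominator is lcm(1, ..., 120) = 955888052326228459513511038256280353796626534577600; over this denominator the numerator is 955888052326228459513511038256280353796626534577600 + 477944026163114229756755519128140176898313267288800 + 318629350775409486504503679418760117932208844859200 + 238972013081557114878377759564070088449156633644400 + 191177610465245691902702207651256070759325306915520 + 159314675387704743252251839709380058966104422429600 + 136555436046604065644787291179468621970946647796800 + 119486006540778557439188879782035044224578316822200 + 106209783591803162168167893139586705977402948286400 + 95588805232622845951351103825628035379662653457760 + 86898913847838950864864639841480032163329684961600 + 79657337693852371626125919854690029483052211214800 + 73529850178940650731808541404329257984355887275200 + 68277718023302032822393645589734310985473323898400 + 63725870155081897300900735883752023586441768971840 + 59743003270389278719594439891017522112289158411100 + 56228708960366379971383002250369432576272149092800 + 53104891795901581084083946569793352988701474143200 + 50309897490854129448079528329277913357717186030400 + 47794402616311422975675551912814017689831326728880 + 45518478682201355214929097059822873990315549265600 + 43449456923919475432432319920740016081664842480800 + 41560350101140367804935262532881754512896805851200 + 39828668846926185813062959927345014741526105607400 + 38235522093049138380540441530251214151865061383104 + 36764925089470325365904270702164628992177943637600 + 35403261197267720722722631046528901992467649428800 + 34138859011651016411196822794867155492736661949200 + 32961656976766498603914173732975184613676777054400 + 31862935077540948650450367941876011793220884485920 + 30835098462136401919790678653428398509568597889600 + 29871501635194639359797219945508761056144579205550 + 28966304615946316954954879947160010721109894987200 + 28114354480183189985691501125184716288136074546400 + 27311087209320813128957458235893724394189329559360 + 26552445897950790542041973284896676494350737071600 + 25834812225033201608473271304223793345854771204800 + 25154948745427064724039764164638956678858593015200 + 24509950059646883577269513801443085994785295758400 + 23897201308155711487837775956407008844915663364440 + 23314342739664108768622220445275130580405525233600 + 22759239341100677607464548529911436995157774632800 + 22229954705261126965430489261773961716200617083200 + 21724728461959737716216159960370008040832421240400 + 21241956718360632433633578627917341195480589657280 + 20780175050570183902467631266440877256448402925600 + 20338043666515499138585341239495326676523968820800 + 19914334423463092906531479963672507370763052803700 + 19507919435229152234969613025638374567278092542400 + 19117761046524569190270220765125607075932530691552 + 18742902986788793323794334083456477525424049697600 + 18382462544735162682952135351082314496088971818800 + 18035623628796763387047378080307176486728802539200 + 17701630598633860361361315523264450996233824714400 + 17379782769567790172972927968296006432665936992320 + 17069429505825508205598411397433577746368330974600 + 16769965830284709816026509443092637785905728676800 + 16480828488383249301957086866487592306838388527200 + 16201492412308956940906966750106446674519093806400 + 15931467538770474325225183970938005896610442242960 + 15670295939774237041205098987807874652403713681600 + 15417549231068200959895339326714199254784298944800 + 15172826227400451738309699019940957996771849755200 + 14935750817597319679898609972754380528072289602775 + 14705970035788130146361708280865851596871177455040 + 14483152307973158477477439973580005360554947493600 + 14266985855615350141992702063526572444725769172800 + 14057177240091594992845750562592358144068037273200 + 13853450033713455934978420844293918170965601950400 + 13655543604660406564478729117946862197094664779680 + 13463212004594767035401563919102540194318683585600 + 13276222948975395271020986642448338247175368535800 + 13094356881181211774157685455565484298583925131200 + 12917406112516600804236635652111896672927385602400 + 12745174031016379460180147176750404717288353794368 + 12577474372713532362019882082319478339429296507600 + 12414130549691278694980662834497147451904240708800 + 12254975029823441788634756900721542997392647879200 + 12099848763623145057133051117168105744261095374400 + 11948600654077855743918887978203504422457831682220 + 11801087065755906907574210348842967330822549809600 + 11657171369832054384311110222637565290202762616800 + 11516723522002752524259169135617835587911163067200 + 11379619670550338803732274264955718497578887316400 + 11245741792073275994276600450073886515254429818560 + 11114977352630563482715244630886980858100308541600 + 10987218992255499534638057910991728204558925684800 + 10862364230979868858108079980185004020416210620200 + 10740315194676724264196753238834610716816028478400 + 10620978359180316216816789313958670597740294828640 + 10504264311277235818829791629189893997765126753600 + 10390087525285091951233815633220438628224201462800 + 10278366154045467306596892884476132836522865963200 + 10169021833257749569292670619747663338261984410400 + 10061979498170825889615905665855582671543437206080 + 9957167211731546453265739981836253685381526401850 + 9854516003363179994984649878930725296872438500800 + 9753959717614576117484806512819187283639046271200 + 9655434871982105651651626649053336907036631662400 + 9558880523262284595135110382562803537966265345776 + 9464238141843846133797138992636439146501252817600 + 9371451493394396661897167041728238762712024848800 + 9280466527439111257412728526760003434918704219200 + 9191231272367581341476067675541157248044485909400 + 9103695736440271042985819411964574798063109853120 + 9017811814398381693523689040153588243364401269600 + 8933533199310546350593561105198881811183425556800 + 8850815299316930180680657761632225498116912357200 + 8769615158956224399206523286754865631161711326400 + 8689891384783895086486463984148003216332968496160 + 8611604075011067202824423768074597781951590401600 + 8534714752912754102799205698716788873184165487300 + 8459186303771933270031071135011330564571916235200 + 8384982915142354908013254721546318892952864338400 + 8312070020228073560987052506576350902579361170240 + 8240414244191624650978543433243796153419194263600 + 8169983353215627859089837933814361998261765252800 + 8100746206154478470453483375053223337259546903200 + 8032672708623768567340428892909918939467449870400 + 7965733769385237162612591985469002948305221121480 = 5132037050394290529518519846830708391211676445544175, so H_120 = 5132037050394290529518519846830708391211676445544175/955888052326228459513511038256280353796626534577600; reducing by gcd(5132037050394290529518519846830708391211676445544175, 955888052326228459513511038256280353796626534577600) = 275 gives 18661952910524692834612799443020757786224277983797/3475956553913558034594585593659201286533187398464 ≈ 5.36887. (The PNT-adjacent estimate ln(120) + γ ≈ 5.36471 matches within O(1/n).)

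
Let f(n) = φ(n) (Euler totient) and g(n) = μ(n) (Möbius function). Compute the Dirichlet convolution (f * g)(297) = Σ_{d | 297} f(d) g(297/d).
(φ * μ)(297) = 108

Divisors of 297: [1, 3, 9, 11, 27, 33, 99, 297]. For each d | 297:
  d = 1: φ(1) · μ(297/1) = 1 · 0 = 0
  d = 3: φ(3) · μ(297/3) = 2 · 0 = 0
  d = 9: φ(9) · μ(297/9) = 6 · 1 = 6
  d = 11: φ(11) · μ(297/11) = 10 · 0 = 0
  d = 27: φ(27) · μ(297/27) = 18 · -1 = -18
  d = 33: φ(33) · μ(297/33) = 20 · 0 = 0
  d = 99: φ(99) · μ(297/99) = 60 · -1 = -60
  d = 297: φ(297) · μ(297/297) = 180 · 1 = 180
Summing: (φ * μ)(297) = 0 + 0 + 6 + 0 + -18 + 0 + -60 + 180 = 108.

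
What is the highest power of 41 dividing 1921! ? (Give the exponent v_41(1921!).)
v_41(1921!) = 47

Legendre's formula: v_p(n!) = Σ_{k ≥ 1} ⌊n / p^k⌋. For p = 41, n = 1921, the terms are:
  ⌊1921/41^1⌋ = ⌊1921/41⌋ = 46
  ⌊1921/41^2⌋ = ⌊1921/1681⌋ = 1
(the next term ⌊1921/41^3⌋ = 0, terminating the sum). Summing: v_41(1921!) = 46 + 1 = 47.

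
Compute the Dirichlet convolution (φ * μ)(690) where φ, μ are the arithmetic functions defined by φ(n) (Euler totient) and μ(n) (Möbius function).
(φ * μ)(690) = 0

Divisors of 690: [1, 2, 3, 5, 6, 10, 15, 23, 30, 46, 69, 115, 138, 230, 345, 690]. For each d | 690:
  d = 1: φ(1) · μ(690/1) = 1 · 1 = 1
  d = 2: φ(2) · μ(690/2) = 1 · -1 = -1
  d = 3: φ(3) · μ(690/3) = 2 · -1 = -2
  d = 5: φ(5) · μ(690/5) = 4 · -1 = -4
  d = 6: φ(6) · μ(690/6) = 2 · 1 = 2
  d = 10: φ(10) · μ(690/10) = 4 · 1 = 4
  d = 15: φ(15) · μ(690/15) = 8 · 1 = 8
  d = 23: φ(23) · μ(690/23) = 22 · -1 = -22
  d = 30: φ(30) · μ(690/30) = 8 · -1 = -8
  d = 46: φ(46) · μ(690/46) = 22 · 1 = 22
  d = 69: φ(69) · μ(690/69) = 44 · 1 = 44
  d = 115: φ(115) · μ(690/115) = 88 · 1 = 88
  d = 138: φ(138) · μ(690/138) = 44 · -1 = -44
  d = 230: φ(230) · μ(690/230) = 88 · -1 = -88
  d = 345: φ(345) · μ(690/345) = 176 · -1 = -176
  d = 690: φ(690) · μ(690/690) = 176 · 1 = 176
Summing: (φ * μ)(690) = 1 + -1 + -2 + -4 + 2 + 4 + 8 + -22 + -8 + 22 + 44 + 88 + -44 + -88 + -176 + 176 = 0.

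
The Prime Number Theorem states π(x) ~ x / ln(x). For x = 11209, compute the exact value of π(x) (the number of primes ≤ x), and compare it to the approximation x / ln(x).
π(11209) = 1356;  x/ln(x) ≈ 1202.11;  relative error ≈ 11.35%.

Directly count primes up to 11209: π(11209) = 1356. The PNT approximation gives 11209/ln(11209) ≈ 11209/9.32447 ≈ 1202.11. Relative error (π(x) − x/ln(x)) / π(x) ≈ 11.35%; the approximation is known to undercount slightly (Li(x) is a better estimate).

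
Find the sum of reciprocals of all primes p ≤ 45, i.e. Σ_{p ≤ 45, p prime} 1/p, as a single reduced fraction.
Σ 1/p = 21460568175640361/13082761331670030

π(45) = 14, so the primes ≤ 45 are [2, 3, 5, 7, 11, 13, 17, 19, 23, 29, 31, 37, 41, 43]. Summing 1/p over these primes: 21460568175640361/13082761331670030 ≈ 1.6404. Mertens estimate ln ln(45) + 0.2615 ≈ 1.5983.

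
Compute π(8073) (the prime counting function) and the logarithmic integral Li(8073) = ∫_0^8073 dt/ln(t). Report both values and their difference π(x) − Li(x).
π(8073) = 1014;  Li(8073) ≈ 1034.53;  π(x) − Li(x) ≈ -20.53.

Direct count of primes ≤ 8073 gives π(8073) = 1014. Numerical evaluation of the logarithmic integral gives Li(8073) ≈ 1034.53. The difference π(x) − Li(x) ≈ -20.53 is typically negative for small/moderate x (Li(x) overestimates), though Littlewood's theorem shows this sign changes infinitely often.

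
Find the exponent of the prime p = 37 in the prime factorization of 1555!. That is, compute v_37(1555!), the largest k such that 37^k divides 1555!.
v_37(1555!) = 43

Legendre's formula: v_p(n!) = Σ_{k ≥ 1} ⌊n / p^k⌋. For p = 37, n = 1555, the terms are:
  ⌊1555/37^1⌋ = ⌊1555/37⌋ = 42
  ⌊1555/37^2⌋ = ⌊1555/1369⌋ = 1
(the next term ⌊1555/37^3⌋ = 0, terminating the sum). Summing: v_37(1555!) = 42 + 1 = 43.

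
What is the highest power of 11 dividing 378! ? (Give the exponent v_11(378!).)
v_11(378!) = 37

Legendre's formula: v_p(n!) = Σ_{k ≥ 1} ⌊n / p^k⌋. For p = 11, n = 378, the terms are:
  ⌊378/11^1⌋ = ⌊378/11⌋ = 34
  ⌊378/11^2⌋ = ⌊378/121⌋ = 3
(the next term ⌊378/11^3⌋ = 0, terminating the sum). Summing: v_11(378!) = 34 + 3 = 37.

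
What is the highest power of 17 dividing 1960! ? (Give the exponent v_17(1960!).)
v_17(1960!) = 121

Legendre's formula: v_p(n!) = Σ_{k ≥ 1} ⌊n / p^k⌋. For p = 17, n = 1960, the terms are:
  ⌊1960/17^1⌋ = ⌊1960/17⌋ = 115
  ⌊1960/17^2⌋ = ⌊1960/289⌋ = 6
(the next term ⌊1960/17^3⌋ = 0, terminating the sum). Summing: v_17(1960!) = 115 + 6 = 121.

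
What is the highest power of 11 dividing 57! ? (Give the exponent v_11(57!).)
v_11(57!) = 5

Legendre's formula: v_p(n!) = Σ_{k ≥ 1} ⌊n / p^k⌋. For p = 11, n = 57, the terms are:
  ⌊57/11^1⌋ = ⌊57/11⌋ = 5
(the next term ⌊57/11^2⌋ = 0, terminating the sum). Summing: v_11(57!) = 5 = 5.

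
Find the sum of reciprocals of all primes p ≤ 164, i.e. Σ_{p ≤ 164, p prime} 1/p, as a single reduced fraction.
Σ 1/p = 10988187442690106858194788089546541159451476081371138484805233167/5766152219975951659023630035336134306565384015606066319856068810

π(164) = 38, so the primes ≤ 164 are [2, 3, 5, 7, 11, 13, 17, 19, 23, 29, 31, 37, 41, 43, 47, 53, 59, 61, 67, 71, 73, 79, 83, 89, 97, 101, 103, 107, 109, 113, 127, 131, 137, 139, 149, 151, 157, 163]. Summing 1/p over these primes: 10988187442690106858194788089546541159451476081371138484805233167/5766152219975951659023630035336134306565384015606066319856068810 ≈ 1.9056. Mertens estimate ln ln(164) + 0.2615 ≈ 1.8907.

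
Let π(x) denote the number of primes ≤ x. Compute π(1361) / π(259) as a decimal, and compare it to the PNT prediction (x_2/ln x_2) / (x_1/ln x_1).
π(1361)/π(259) = 218/55 ≈ 3.9636;  PNT prediction ≈ 4.0466.

π(259) = 55 and π(1361) = 218, so π(1361)/π(259) ≈ 3.9636. The PNT-predicted ratio is (1361/ln(1361)) / (259/ln(259)) ≈ 4.0466. The two agree to within a few percent, as expected.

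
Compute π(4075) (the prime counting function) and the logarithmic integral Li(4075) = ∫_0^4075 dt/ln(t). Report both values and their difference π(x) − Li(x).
π(4075) = 561;  Li(4075) ≈ 574.40;  π(x) − Li(x) ≈ -13.40.

Direct count of primes ≤ 4075 gives π(4075) = 561. Numerical evaluation of the logarithmic integral gives Li(4075) ≈ 574.40. The difference π(x) − Li(x) ≈ -13.40 is typically negative for small/moderate x (Li(x) overestimates), though Littlewood's theorem shows this sign changes infinitely often.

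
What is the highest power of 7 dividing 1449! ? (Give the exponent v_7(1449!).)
v_7(1449!) = 240

Legendre's formula: v_p(n!) = Σ_{k ≥ 1} ⌊n / p^k⌋. For p = 7, n = 1449, the terms are:
  ⌊1449/7^1⌋ = ⌊1449/7⌋ = 207
  ⌊1449/7^2⌋ = ⌊1449/49⌋ = 29
  ⌊1449/7^3⌋ = ⌊1449/343⌋ = 4
(the next term ⌊1449/7^4⌋ = 0, terminating the sum). Summing: v_7(1449!) = 207 + 29 + 4 = 240.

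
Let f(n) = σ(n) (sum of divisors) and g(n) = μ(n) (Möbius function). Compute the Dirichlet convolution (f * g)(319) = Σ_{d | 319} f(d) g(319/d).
(σ * μ)(319) = 319

Divisors of 319: [1, 11, 29, 319]. For each d | 319:
  d = 1: σ(1) · μ(319/1) = 1 · 1 = 1
  d = 11: σ(11) · μ(319/11) = 12 · -1 = -12
  d = 29: σ(29) · μ(319/29) = 30 · -1 = -30
  d = 319: σ(319) · μ(319/319) = 360 · 1 = 360
Summing: (σ * μ)(319) = 1 + -12 + -30 + 360 = 319.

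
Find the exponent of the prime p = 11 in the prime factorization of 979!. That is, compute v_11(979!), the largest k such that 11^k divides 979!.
v_11(979!) = 97

Legendre's formula: v_p(n!) = Σ_{k ≥ 1} ⌊n / p^k⌋. For p = 11, n = 979, the terms are:
  ⌊979/11^1⌋ = ⌊979/11⌋ = 89
  ⌊979/11^2⌋ = ⌊979/121⌋ = 8
(the next term ⌊979/11^3⌋ = 0, terminating the sum). Summing: v_11(979!) = 89 + 8 = 97.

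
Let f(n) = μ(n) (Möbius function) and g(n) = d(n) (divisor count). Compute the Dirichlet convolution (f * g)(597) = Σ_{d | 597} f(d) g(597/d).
(μ * d)(597) = 1

Divisors of 597: [1, 3, 199, 597]. For each d | 597:
  d = 1: μ(1) · d(597/1) = 1 · 4 = 4
  d = 3: μ(3) · d(597/3) = -1 · 2 = -2
  d = 199: μ(199) · d(597/199) = -1 · 2 = -2
  d = 597: μ(597) · d(597/597) = 1 · 1 = 1
Summing: (μ * d)(597) = 4 + -2 + -2 + 1 = 1.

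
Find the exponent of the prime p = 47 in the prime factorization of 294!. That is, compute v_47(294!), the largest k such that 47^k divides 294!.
v_47(294!) = 6

Legendre's formula: v_p(n!) = Σ_{k ≥ 1} ⌊n / p^k⌋. For p = 47, n = 294, the terms are:
  ⌊294/47^1⌋ = ⌊294/47⌋ = 6
(the next term ⌊294/47^2⌋ = 0, terminating the sum). Summing: v_47(294!) = 6 = 6.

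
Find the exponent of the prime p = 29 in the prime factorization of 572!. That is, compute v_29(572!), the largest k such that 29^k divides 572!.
v_29(572!) = 19

Legendre's formula: v_p(n!) = Σ_{k ≥ 1} ⌊n / p^k⌋. For p = 29, n = 572, the terms are:
  ⌊572/29^1⌋ = ⌊572/29⌋ = 19
(the next term ⌊572/29^2⌋ = 0, terminating the sum). Summing: v_29(572!) = 19 = 19.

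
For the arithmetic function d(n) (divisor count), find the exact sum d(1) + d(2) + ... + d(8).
Σ_{n ≤ 8} d(n) = 20

Compute d(n) for each 1 ≤ n ≤ 8: d(1) = 1, d(2) = 2, d(3) = 2, d(4) = 3, d(5) = 2, d(6) = 4, d(7) = 2, d(8) = 4. Summing all 8 values: 20. (Dirichlet's divisor formula: Σ_{n ≤ x} d(n) = x ln(x) + (2γ − 1) x + O(√x). For x = 8, the asymptotic estimate is ≈ 17.87.)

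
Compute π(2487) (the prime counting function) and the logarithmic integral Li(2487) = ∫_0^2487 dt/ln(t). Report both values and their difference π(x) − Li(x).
π(2487) = 367;  Li(2487) ≈ 377.95;  π(x) − Li(x) ≈ -10.95.

Direct count of primes ≤ 2487 gives π(2487) = 367. Numerical evaluation of the logarithmic integral gives Li(2487) ≈ 377.95. The difference π(x) − Li(x) ≈ -10.95 is typically negative for small/moderate x (Li(x) overestimates), though Littlewood's theorem shows this sign changes infinitely often.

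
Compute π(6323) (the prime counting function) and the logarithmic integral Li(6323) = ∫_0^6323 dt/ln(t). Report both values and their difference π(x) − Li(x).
π(6323) = 823;  Li(6323) ≈ 837.43;  π(x) − Li(x) ≈ -14.43.

Direct count of primes ≤ 6323 gives π(6323) = 823. Numerical evaluation of the logarithmic integral gives Li(6323) ≈ 837.43. The difference π(x) − Li(x) ≈ -14.43 is typically negative for small/moderate x (Li(x) overestimates), though Littlewood's theorem shows this sign changes infinitely often.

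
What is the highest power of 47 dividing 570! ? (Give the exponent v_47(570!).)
v_47(570!) = 12

Legendre's formula: v_p(n!) = Σ_{k ≥ 1} ⌊n / p^k⌋. For p = 47, n = 570, the terms are:
  ⌊570/47^1⌋ = ⌊570/47⌋ = 12
(the next term ⌊570/47^2⌋ = 0, terminating the sum). Summing: v_47(570!) = 12 = 12.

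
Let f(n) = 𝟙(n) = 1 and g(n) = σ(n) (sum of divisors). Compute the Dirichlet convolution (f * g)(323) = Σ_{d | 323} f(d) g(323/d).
(𝟙 * σ)(323) = 399

Divisors of 323: [1, 17, 19, 323]. For each d | 323:
  d = 1: 𝟙(1) · σ(323/1) = 1 · 360 = 360
  d = 17: 𝟙(17) · σ(323/17) = 1 · 20 = 20
  d = 19: 𝟙(19) · σ(323/19) = 1 · 18 = 18
  d = 323: 𝟙(323) · σ(323/323) = 1 · 1 = 1
Summing: (𝟙 * σ)(323) = 360 + 20 + 18 + 1 = 399.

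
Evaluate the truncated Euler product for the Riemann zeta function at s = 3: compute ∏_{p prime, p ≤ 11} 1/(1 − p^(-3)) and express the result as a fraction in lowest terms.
∏ = 698775/581932

The primes p ≤ 11 are [2, 3, 5, 7, 11]. For each prime, (1 − 1/p^3)^(-1) = p^3 / (p^3 − 1). The product is (1 − 1/2^3)^(-1), (1 − 1/3^3)^(-1), (1 − 1/5^3)^(-1), (1 − 1/7^3)^(-1), (1 − 1/11^3)^(-1) = ∏ p^3 / (p^3 − 1) = 698775/581932.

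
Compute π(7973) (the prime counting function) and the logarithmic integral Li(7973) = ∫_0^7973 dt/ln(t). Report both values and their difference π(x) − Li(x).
π(7973) = 1006;  Li(7973) ≈ 1023.41;  π(x) − Li(x) ≈ -17.41.

Direct count of primes ≤ 7973 gives π(7973) = 1006. Numerical evaluation of the logarithmic integral gives Li(7973) ≈ 1023.41. The difference π(x) − Li(x) ≈ -17.41 is typically negative for small/moderate x (Li(x) overestimates), though Littlewood's theorem shows this sign changes infinitely often.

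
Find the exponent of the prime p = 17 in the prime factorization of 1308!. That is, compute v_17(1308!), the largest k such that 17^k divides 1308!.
v_17(1308!) = 80

Legendre's formula: v_p(n!) = Σ_{k ≥ 1} ⌊n / p^k⌋. For p = 17, n = 1308, the terms are:
  ⌊1308/17^1⌋ = ⌊1308/17⌋ = 76
  ⌊1308/17^2⌋ = ⌊1308/289⌋ = 4
(the next term ⌊1308/17^3⌋ = 0, terminating the sum). Summing: v_17(1308!) = 76 + 4 = 80.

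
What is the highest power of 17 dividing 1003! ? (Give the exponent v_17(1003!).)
v_17(1003!) = 62

Legendre's formula: v_p(n!) = Σ_{k ≥ 1} ⌊n / p^k⌋. For p = 17, n = 1003, the terms are:
  ⌊1003/17^1⌋ = ⌊1003/17⌋ = 59
  ⌊1003/17^2⌋ = ⌊1003/289⌋ = 3
(the next term ⌊1003/17^3⌋ = 0, terminating the sum). Summing: v_17(1003!) = 59 + 3 = 62.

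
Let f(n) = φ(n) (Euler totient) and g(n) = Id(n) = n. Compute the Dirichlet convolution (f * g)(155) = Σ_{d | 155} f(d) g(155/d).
(φ * Id)(155) = 549

Divisors of 155: [1, 5, 31, 155]. For each d | 155:
  d = 1: φ(1) · Id(155/1) = 1 · 155 = 155
  d = 5: φ(5) · Id(155/5) = 4 · 31 = 124
  d = 31: φ(31) · Id(155/31) = 30 · 5 = 150
  d = 155: φ(155) · Id(155/155) = 120 · 1 = 120
Summing: (φ * Id)(155) = 155 + 124 + 150 + 120 = 549.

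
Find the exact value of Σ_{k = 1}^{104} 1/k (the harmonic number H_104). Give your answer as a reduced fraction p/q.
H_104 = 151628729214843927768244125436857365638449733/29012042540587955997705808574162155756055616

Direct summation: H_104 = 1 + 1/2 + ... + 1/104. The least common denominator is lcm(1, ..., 104) = 725301063514698899942645214354053893901390400; over this denominator the numerator is 725301063514698899942645214354053893901390400 + 362650531757349449971322607177026946950695200 + 241767021171566299980881738118017964633796800 + 181325265878674724985661303588513473475347600 + 145060212702939779988529042870810778780278080 + 120883510585783149990440869059008982316898400 + 103614437644956985706092173479150556271627200 + 90662632939337362492830651794256736737673800 + 80589007057188766660293912706005988211265600 + 72530106351469889994264521435405389390139040 + 65936460319518081812967746759459444900126400 + 60441755292891574995220434529504491158449200 + 55792389501130684610972708796465684146260800 + 51807218822478492853046086739575278135813600 + 48353404234313259996176347623603592926759360 + 45331316469668681246415325897128368368836900 + 42664768442041111761332071432591405523611200 + 40294503528594383330146956353002994105632800 + 38173740184984152628560274439687047047441600 + 36265053175734944997132260717702694695069520 + 34538145881652328568697391159716852090542400 + 32968230159759040906483873379729722450063200 + 31534828848465169562723704971915386691364800 + 30220877646445787497610217264752245579224600 + 29012042540587955997705808574162155756055616 + 27896194750565342305486354398232842073130400 + 26863002352396255553431304235335329403755200 + 25903609411239246426523043369787639067906800 + 25010381500506858618711903943243237720737600 + 24176702117156629998088173811801796463379680 + 23396808500474158062665974656582383674238400 + 22665658234834340623207662948564184184418450 + 21978820106506027270989248919819814966708800 + 21332384221020555880666035716295702761805600 + 20722887528991397141218434695830111254325440 + 20147251764297191665073478176501497052816400 + 19602731446343213511963384171731186321659200 + 19086870092492076314280137219843523523720800 + 18597463167043561536990902932155228048753600 + 18132526587867472498566130358851347347534760 + 17690269841821924388845005228147655948814400 + 17269072940826164284348695579858426045271200 + 16867466593365090696340586380326834741892800 + 16484115079879520453241936689864861225031600 + 16117801411437753332058782541201197642253120 + 15767414424232584781361852485957693345682400 + 15431937521589338296652025837320295614923200 + 15110438823222893748805108632376122789612300 + 14802062520708140815156024782735793753089600 + 14506021270293977998852904287081077878027808 + 14221589480680370587110690477530468507870400 + 13948097375282671152743177199116421036565200 + 13684925726692432074389532346302903658516800 + 13431501176198127776715652117667664701877600 + 13187292063903616362593549351891888980025280 + 12951804705619623213261521684893819533953400 + 12724580061661384209520091479895682349147200 + 12505190750253429309355951971621618860368800 + 12293238364655913558349918887356845659345600 + 12088351058578314999044086905900898231689840 + 11890181369093424589223692038591047441006400 + 11698404250237079031332987328291191837119200 + 11512715293884109522899130386572284030180800 + 11332829117417170311603831474282092092209225 + 11158477900226136922194541759293136829252160 + 10989410053253013635494624459909907483354400 + 10825389007682073133472316632150058117931200 + 10666192110510277940333017858147851380902800 + 10511609616155056520907901657305128897121600 + 10361443764495698570609217347915055627162720 + 10215507936826745069614721328930336533822400 + 10073625882148595832536739088250748526408200 + 9935631007050669862228016634987039642484800 + 9801365723171606755981692085865593160829600 + 9670680846862651999235269524720718585351872 + 9543435046246038157140068609921761761860400 + 9419494331359725973281106679922777842875200 + 9298731583521780768495451466077614024376800 + 9181026120439226581552471067772834100017600 + 9066263293933736249283065179425673673767380 + 8954334117465418517810434745111776467918400 + 8845134920910962194422502614073827974407200 + 8738567030297577107742713425952456553028800 + 8634536470413082142174347789929213022635600 + 8532953688408222352266414286518281104722240 + 8433733296682545348170293190163417370946400 + 8336793833502286206237301314414412573579200 + 8242057539939760226620968344932430612515800 + 8149450151850549437557811397236560605633600 + 8058900705718876666029391270600598821126560 + 7970341357304383515853244113780812020894400 + 7883707212116292390680926242978846672841200 + 7798936166824719354221991552194127891412800 + 7715968760794669148326012918660147807461600 + 7634748036996830525712054887937409409488320 + 7555219411611446874402554316188061394806150 + 7477330551697926803532424890247978287643200 + 7401031260354070407578012391367896876544800 + 7326273368835342423663082973273271655569600 + 7253010635146988999426452143540538939013904 + 7181198648660385147946982320337167266350400 + 7110794740340185293555345238765234253935200 + 7041757898200960193617914702466542659236800 + 6974048687641335576371588599558210518282600 = 3790718230371098194206103135921434140961243325, so H_104 = 3790718230371098194206103135921434140961243325/725301063514698899942645214354053893901390400; reducing by gcd(3790718230371098194206103135921434140961243325, 725301063514698899942645214354053893901390400) = 25 gives 151628729214843927768244125436857365638449733/29012042540587955997705808574162155756055616 ≈ 5.22641. (The PNT-adjacent estimate ln(104) + γ ≈ 5.22161 matches within O(1/n).)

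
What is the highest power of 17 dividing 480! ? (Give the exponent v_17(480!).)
v_17(480!) = 29

Legendre's formula: v_p(n!) = Σ_{k ≥ 1} ⌊n / p^k⌋. For p = 17, n = 480, the terms are:
  ⌊480/17^1⌋ = ⌊480/17⌋ = 28
  ⌊480/17^2⌋ = ⌊480/289⌋ = 1
(the next term ⌊480/17^3⌋ = 0, terminating the sum). Summing: v_17(480!) = 28 + 1 = 29.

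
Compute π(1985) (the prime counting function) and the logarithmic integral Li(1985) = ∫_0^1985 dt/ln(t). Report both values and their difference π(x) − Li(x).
π(1985) = 299;  Li(1985) ≈ 312.83;  π(x) − Li(x) ≈ -13.83.

Direct count of primes ≤ 1985 gives π(1985) = 299. Numerical evaluation of the logarithmic integral gives Li(1985) ≈ 312.83. The difference π(x) − Li(x) ≈ -13.83 is typically negative for small/moderate x (Li(x) overestimates), though Littlewood's theorem shows this sign changes infinitely often.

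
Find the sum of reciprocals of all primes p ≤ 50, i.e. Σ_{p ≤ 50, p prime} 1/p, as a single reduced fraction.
Σ 1/p = 1021729465586766997/614889782588491410

π(50) = 15, so the primes ≤ 50 are [2, 3, 5, 7, 11, 13, 17, 19, 23, 29, 31, 37, 41, 43, 47]. Summing 1/p over these primes: 1021729465586766997/614889782588491410 ≈ 1.6616. Mertens estimate ln ln(50) + 0.2615 ≈ 1.6256.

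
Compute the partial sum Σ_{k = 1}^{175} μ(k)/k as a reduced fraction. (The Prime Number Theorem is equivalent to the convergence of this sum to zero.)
Σ μ(k)/k = -291895861671370214401988773976597804369856804354890517841750669749/27764983964554203230141949225149376041830084932479143674493613998285

Values of μ(k) for 1 ≤ k ≤ 175: μ(1) = 1, μ(2) = -1, μ(3) = -1, μ(5) = -1, μ(6) = 1, μ(7) = -1, μ(10) = 1, μ(11) = -1, μ(13) = -1, μ(14) = 1, μ(15) = 1, μ(17) = -1, μ(19) = -1, μ(21) = 1, μ(22) = 1, μ(23) = -1, μ(26) = 1, μ(29) = -1, μ(30) = -1, μ(31) = -1, μ(33) = 1, μ(34) = 1, μ(35) = 1, μ(37) = -1, μ(38) = 1, μ(39) = 1, μ(41) = -1, μ(42) = -1, μ(43) = -1, μ(46) = 1, μ(47) = -1, μ(51) = 1, μ(53) = -1, μ(55) = 1, μ(57) = 1, μ(58) = 1, μ(59) = -1, μ(61) = -1, μ(62) = 1, μ(65) = 1, μ(66) = -1, μ(67) = -1, μ(69) = 1, μ(70) = -1, μ(71) = -1, μ(73) = -1, μ(74) = 1, μ(77) = 1, μ(78) = -1, μ(79) = -1, μ(82) = 1, μ(83) = -1, μ(85) = 1, μ(86) = 1, μ(87) = 1, μ(89) = -1, μ(91) = 1, μ(93) = 1, μ(94) = 1, μ(95) = 1, μ(97) = -1, μ(101) = -1, μ(102) = -1, μ(103) = -1, μ(105) = -1, μ(106) = 1, μ(107) = -1, μ(109) = -1, μ(110) = -1, μ(111) = 1, μ(113) = -1, μ(114) = -1, μ(115) = 1, μ(118) = 1, μ(119) = 1, μ(122) = 1, μ(123) = 1, μ(127) = -1, μ(129) = 1, μ(130) = -1, μ(131) = -1, μ(133) = 1, μ(134) = 1, μ(137) = -1, μ(138) = -1, μ(139) = -1, μ(141) = 1, μ(142) = 1, μ(143) = 1, μ(145) = 1, μ(146) = 1, μ(149) = -1, μ(151) = -1, μ(154) = -1, μ(155) = 1, μ(157) = -1, μ(158) = 1, μ(159) = 1, μ(161) = 1, μ(163) = -1, μ(165) = -1, μ(166) = 1, μ(167) = -1, μ(170) = -1, μ(173) = -1, μ(174) = -1, with μ = 0 on non-squarefree integers. Summing μ(k)/k for k where μ(k) ≠ 0 gives -291895861671370214401988773976597804369856804354890517841750669749/27764983964554203230141949225149376041830084932479143674493613998285 ≈ -0.0105. (PNT ⟺ this sum → 0 as n → ∞.)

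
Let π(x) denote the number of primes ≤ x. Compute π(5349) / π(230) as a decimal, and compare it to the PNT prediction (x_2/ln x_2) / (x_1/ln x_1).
π(5349)/π(230) = 707/50 ≈ 14.1400;  PNT prediction ≈ 14.7322.

π(230) = 50 and π(5349) = 707, so π(5349)/π(230) ≈ 14.1400. The PNT-predicted ratio is (5349/ln(5349)) / (230/ln(230)) ≈ 14.7322. The two agree to within a few percent, as expected.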